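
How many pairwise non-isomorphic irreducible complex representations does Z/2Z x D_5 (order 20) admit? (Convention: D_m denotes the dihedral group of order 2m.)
8

Reasoning: The number of irreducible complex representations of a finite group equals its number of conjugacy classes. For a direct product, #classes(G x H) = #classes(G) * #classes(H). Z/2Z has 2 classes (abelian), D_5 has 4 classes, so 2 * 4 = 8, so Z/2Z x D_5 (order 20) has exactly 8 irreducible complex representations.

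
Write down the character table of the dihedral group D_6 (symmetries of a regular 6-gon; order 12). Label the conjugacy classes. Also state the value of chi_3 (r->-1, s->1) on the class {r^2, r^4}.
Conjugacy classes: {e} of size 1, {r^3} of size 1, {r^1, r^5} of size 2, {r^2, r^4} of size 2, {s, sr^2, ...} of size 3, {sr, sr^3, ...} of size 3.
Character table:
  irrep \ class              {e} (size 1)  {r^3} (size 1)  {r^1, r^5} (size 2)  {r^2, r^4} (size 2)  {s, sr^2, ...} (size 3)  {sr, sr^3, ...} (size 3)
  chi_1 (triv)               1             1               1                    1                    1                        1                       
  chi_2 (sign: r->1, s->-1)  1             1               1                    1                    -1                       -1                      
  chi_3 (r->-1, s->1)        1             -1              -1                   1                    1                        -1                      
  chi_4 (r->-1, s->-1)       1             -1              -1                   1                    -1                       1                       
  chi_5 (2d, j=1)            2             -2              1                    -1                   0                        0                       
  chi_6 (2d, j=2)            2             2               -1                   -1                   0                        0                       

Spot check: chi_3 (r->-1, s->1) on {r^2, r^4} = 1.

Justification: D_6 has order 2*6 = 12 with 6 conjugacy classes, hence 6 irreducibles. Sum of squared dims 1 + 1 + 1 + 1 + 4 + 4 = 12 = |G|. Linear characters come from the abelianisation; the 2-dimensional irreps have character r^k -> 2*cos(2*pi*j*k/6), reflections -> 0.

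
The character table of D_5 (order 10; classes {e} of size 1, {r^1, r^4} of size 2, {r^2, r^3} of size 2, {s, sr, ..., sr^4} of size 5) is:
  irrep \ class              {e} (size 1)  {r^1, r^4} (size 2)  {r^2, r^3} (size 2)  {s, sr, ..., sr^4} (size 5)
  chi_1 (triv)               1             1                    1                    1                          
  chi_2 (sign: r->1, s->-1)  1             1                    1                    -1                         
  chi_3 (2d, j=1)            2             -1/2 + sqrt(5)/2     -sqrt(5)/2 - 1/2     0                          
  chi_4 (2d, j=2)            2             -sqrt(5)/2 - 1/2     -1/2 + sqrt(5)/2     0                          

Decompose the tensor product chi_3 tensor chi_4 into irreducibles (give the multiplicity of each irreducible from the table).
chi_3 tensor chi_4 = chi_3 + chi_4 (all other irreducibles have multiplicity 0).

Solution. The character of a tensor product is the pointwise product (chi_3 * chi_4)(C) = chi_3(C) * chi_4(C):
  {e}: (2)*(2), {r^1, r^4}: (-1/2 + sqrt(5)/2)*(-sqrt(5)/2 - 1/2), {r^2, r^3}: (-sqrt(5)/2 - 1/2)*(-1/2 + sqrt(5)/2), {s, sr, ..., sr^4}: (0)*(0)
so (chi_3 * chi_4) takes values
  {e} -> 4, {r^1, r^4} -> -1, {r^2, r^3} -> -1, {s, sr, ..., sr^4} -> 0.
Now take the inner product of this character with each irreducible chi from the table, <chi_3*chi_4, chi> = (1/10) sum_C |C| (chi_3*chi_4)(C) conj(chi(C)):
  <chi_3*chi_4, chi_1> = (1/10)[1*(4)*conj(1) + 2*(-1)*conj(1) + 2*(-1)*conj(1) + 5*(0)*conj(1)]
      = (1/10)[(4) + (-2) + (-2) + (0)] = 0/10 = 0
  <chi_3*chi_4, chi_2> = (1/10)[1*(4)*conj(1) + 2*(-1)*conj(1) + 2*(-1)*conj(1) + 5*(0)*conj(-1)]
      = (1/10)[(4) + (-2) + (-2) + (0)] = 0/10 = 0
  <chi_3*chi_4, chi_3> = (1/10)[1*(4)*conj(2) + 2*(-1)*conj(-1/2 + sqrt(5)/2) + 2*(-1)*conj(-sqrt(5)/2 - 1/2) + 5*(0)*conj(0)]
      = (1/10)[(8) + (1 - sqrt(5)) + (1 + sqrt(5)) + (0)] = 10/10 = 1
  <chi_3*chi_4, chi_4> = (1/10)[1*(4)*conj(2) + 2*(-1)*conj(-sqrt(5)/2 - 1/2) + 2*(-1)*conj(-1/2 + sqrt(5)/2) + 5*(0)*conj(0)]
      = (1/10)[(8) + (1 + sqrt(5)) + (1 - sqrt(5)) + (0)] = 10/10 = 1
Hence the multiplicities are chi_3: 1, chi_4: 1. Dimension check: dim(chi_3)*dim(chi_4) = 2*2 = 4 and sum (mult * dim) = 1*2 + 1*2 = 4.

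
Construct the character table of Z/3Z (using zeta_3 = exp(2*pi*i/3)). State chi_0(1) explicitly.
Character table of Z/3Z (irreps indexed chi_0,...,chi_2 with chi_k(m) = zeta_3^(k*m), zeta_3 = exp(2*pi*i/3)):
  irrep \ class  {0} (size 1)  {1} (size 1)    {2} (size 1)  
  chi_0          1             1               1             
  chi_1          1             exp(2*I*pi/3)   exp(-2*I*pi/3)
  chi_2          1             exp(-2*I*pi/3)  exp(2*I*pi/3) 

Spot check: chi_0(1) = zeta_3^(0*1) = zeta_3^0 = 1.

Justification: Z/3Z is abelian, so all 3 irreducible complex representations are 1-dimensional. They are given by chi_k(m) = zeta_3^(k*m) for k = 0,...,2. Row orthogonality: sum_m chi_k(m) conj(chi_l(m)) = 3 * [k = l].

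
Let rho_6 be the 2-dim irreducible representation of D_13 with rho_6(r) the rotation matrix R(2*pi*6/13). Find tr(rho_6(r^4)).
chi_{rho_6}(r^4) = 2*cos(2*pi*6*4/13) = 2*cos(4*pi/13)

rho_6(r^4) is rotation by angle 2*pi*6*4/13, whose trace is 2*cos(2*pi*6*4/13) = 2*cos(4*pi/13).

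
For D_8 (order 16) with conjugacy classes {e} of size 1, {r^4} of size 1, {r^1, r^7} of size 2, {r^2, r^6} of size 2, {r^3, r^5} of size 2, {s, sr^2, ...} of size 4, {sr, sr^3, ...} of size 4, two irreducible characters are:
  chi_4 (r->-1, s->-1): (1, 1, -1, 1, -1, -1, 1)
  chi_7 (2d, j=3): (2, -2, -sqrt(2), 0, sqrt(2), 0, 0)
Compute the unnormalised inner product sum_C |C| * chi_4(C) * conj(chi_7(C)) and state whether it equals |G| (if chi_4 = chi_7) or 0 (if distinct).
Sum = 0; so <chi_4, chi_7> = 0 (distinct irreducibles are orthogonal).

Derivation: Compute term by term over conjugacy classes (|C| * chi_4(C) * conj(chi_7(C))):
  1*(1)*conj(2) + 1*(1)*conj(-2) + 2*(-1)*conj(-sqrt(2)) + 2*(1)*conj(0) + 2*(-1)*conj(sqrt(2)) + 4*(-1)*conj(0) + 4*(1)*conj(0)
  = (2) + (-2) + (2*sqrt(2)) + (0) + (-2*sqrt(2)) + (0) + (0)
  = 0.
Dividing by |G| = 16 gives 0/16 = 0, matching the row-orthogonality relation <chi_4, chi_7> = [chi_4 = chi_7].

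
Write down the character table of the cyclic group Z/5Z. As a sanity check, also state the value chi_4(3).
Character table of Z/5Z (irreps indexed chi_0,...,chi_4 with chi_k(m) = zeta_5^(k*m), zeta_5 = exp(2*pi*i/5)):
  irrep \ class  {0} (size 1)  {1} (size 1)    {2} (size 1)    {3} (size 1)    {4} (size 1)  
  chi_0          1             1               1               1               1             
  chi_1          1             exp(2*I*pi/5)   exp(4*I*pi/5)   exp(-4*I*pi/5)  exp(-2*I*pi/5)
  chi_2          1             exp(4*I*pi/5)   exp(-2*I*pi/5)  exp(2*I*pi/5)   exp(-4*I*pi/5)
  chi_3          1             exp(-4*I*pi/5)  exp(2*I*pi/5)   exp(-2*I*pi/5)  exp(4*I*pi/5) 
  chi_4          1             exp(-2*I*pi/5)  exp(-4*I*pi/5)  exp(4*I*pi/5)   exp(2*I*pi/5) 

Spot check: chi_4(3) = zeta_5^(4*3) = zeta_5^12 = exp(4*I*pi/5).

Proof sketch: Z/5Z is abelian, so all 5 irreducible complex representations are 1-dimensional. They are given by chi_k(m) = zeta_5^(k*m) for k = 0,...,4. Row orthogonality: sum_m chi_k(m) conj(chi_l(m)) = 5 * [k = l].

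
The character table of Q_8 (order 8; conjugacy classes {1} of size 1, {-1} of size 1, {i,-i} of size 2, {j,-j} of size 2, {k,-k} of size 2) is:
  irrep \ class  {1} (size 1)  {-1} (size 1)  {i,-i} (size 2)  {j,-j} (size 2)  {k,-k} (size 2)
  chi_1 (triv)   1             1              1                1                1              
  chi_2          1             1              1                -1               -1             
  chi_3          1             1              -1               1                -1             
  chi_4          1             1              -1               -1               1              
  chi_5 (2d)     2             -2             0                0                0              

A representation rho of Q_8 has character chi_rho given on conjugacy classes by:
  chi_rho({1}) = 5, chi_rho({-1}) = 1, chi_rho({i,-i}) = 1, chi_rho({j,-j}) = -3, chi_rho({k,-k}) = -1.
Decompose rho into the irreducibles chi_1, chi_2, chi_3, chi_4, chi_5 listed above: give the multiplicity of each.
Multiplicities: chi_1: 0, chi_2: 2, chi_3: 0, chi_4: 1, chi_5: 1.

Solution. Use <chi_rho, chi> = (1/|G|) sum_C |C| * chi_rho(C) * conj(chi(C)) with |G| = 8 for each irreducible chi in the table:
  <chi_rho, chi_1> = (1/8)[1*(5)*conj(1) + 1*(1)*conj(1) + 2*(1)*conj(1) + 2*(-3)*conj(1) + 2*(-1)*conj(1)]
      = (1/8)[(5) + (1) + (2) + (-6) + (-2)] = 0/8 = 0
  <chi_rho, chi_2> = (1/8)[1*(5)*conj(1) + 1*(1)*conj(1) + 2*(1)*conj(1) + 2*(-3)*conj(-1) + 2*(-1)*conj(-1)]
      = (1/8)[(5) + (1) + (2) + (6) + (2)] = 16/8 = 2
  <chi_rho, chi_3> = (1/8)[1*(5)*conj(1) + 1*(1)*conj(1) + 2*(1)*conj(-1) + 2*(-3)*conj(1) + 2*(-1)*conj(-1)]
      = (1/8)[(5) + (1) + (-2) + (-6) + (2)] = 0/8 = 0
  <chi_rho, chi_4> = (1/8)[1*(5)*conj(1) + 1*(1)*conj(1) + 2*(1)*conj(-1) + 2*(-3)*conj(-1) + 2*(-1)*conj(1)]
      = (1/8)[(5) + (1) + (-2) + (6) + (-2)] = 8/8 = 1
  <chi_rho, chi_5> = (1/8)[1*(5)*conj(2) + 1*(1)*conj(-2) + 2*(1)*conj(0) + 2*(-3)*conj(0) + 2*(-1)*conj(0)]
      = (1/8)[(10) + (-2) + (0) + (0) + (0)] = 8/8 = 1
Dimension check: dim(rho) = sum (mult * dim) = 0*1 + 2*1 + 0*1 + 1*1 + 1*2 = 5 = chi_rho(e) = 5.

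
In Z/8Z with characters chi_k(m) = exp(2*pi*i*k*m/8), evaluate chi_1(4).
chi_1(4) = zeta_8^4 = -1

Reasoning: chi_1(4) = zeta_8^(1*4) = zeta_8^4. Since zeta_8^8 = 1, this equals zeta_8^4 = exp(2*pi*i*4/8) = -1.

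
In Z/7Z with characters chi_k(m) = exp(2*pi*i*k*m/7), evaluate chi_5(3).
chi_5(3) = zeta_7^15 = exp(2*I*pi/7)

Proof sketch: chi_5(3) = zeta_7^(5*3) = zeta_7^15. Since zeta_7^7 = 1, this equals zeta_7^1 = exp(2*pi*i*1/7) = exp(2*I*pi/7).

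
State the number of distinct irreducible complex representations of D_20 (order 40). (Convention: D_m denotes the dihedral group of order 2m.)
13

Explanation: The number of irreducible complex representations of a finite group equals its number of conjugacy classes. D_20 has 13 conjugacy classes (n/2 + 3 for n even), so D_20 (order 40) has exactly 13 irreducible complex representations.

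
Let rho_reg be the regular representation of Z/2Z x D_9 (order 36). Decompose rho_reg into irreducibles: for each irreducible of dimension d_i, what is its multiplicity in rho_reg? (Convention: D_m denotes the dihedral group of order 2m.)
Each irreducible V_i of dimension d_i appears with multiplicity d_i, i.e. rho_reg = (direct sum over all irreducibles V_i) d_i V_i. The irreducible dimensions for Z/2Z x D_9 are 1, 1, 1, 1, 2, 2, 2, 2, 2, 2, 2, 2: 4 irreducibles of dimension 1, each with multiplicity 1; 8 irreducibles of dimension 2, each with multiplicity 2. Total dimension 4*1*1 + 8*2*2 = 36 = |G|.

Why: General theorem: in the regular representation of a finite group G, each irreducible appears with multiplicity equal to its dimension. Check: dim(rho_reg) = sum d_i^2 = 1 + 1 + 1 + 1 + 4 + 4 + 4 + 4 + 4 + 4 + 4 + 4 = 36 = |G|.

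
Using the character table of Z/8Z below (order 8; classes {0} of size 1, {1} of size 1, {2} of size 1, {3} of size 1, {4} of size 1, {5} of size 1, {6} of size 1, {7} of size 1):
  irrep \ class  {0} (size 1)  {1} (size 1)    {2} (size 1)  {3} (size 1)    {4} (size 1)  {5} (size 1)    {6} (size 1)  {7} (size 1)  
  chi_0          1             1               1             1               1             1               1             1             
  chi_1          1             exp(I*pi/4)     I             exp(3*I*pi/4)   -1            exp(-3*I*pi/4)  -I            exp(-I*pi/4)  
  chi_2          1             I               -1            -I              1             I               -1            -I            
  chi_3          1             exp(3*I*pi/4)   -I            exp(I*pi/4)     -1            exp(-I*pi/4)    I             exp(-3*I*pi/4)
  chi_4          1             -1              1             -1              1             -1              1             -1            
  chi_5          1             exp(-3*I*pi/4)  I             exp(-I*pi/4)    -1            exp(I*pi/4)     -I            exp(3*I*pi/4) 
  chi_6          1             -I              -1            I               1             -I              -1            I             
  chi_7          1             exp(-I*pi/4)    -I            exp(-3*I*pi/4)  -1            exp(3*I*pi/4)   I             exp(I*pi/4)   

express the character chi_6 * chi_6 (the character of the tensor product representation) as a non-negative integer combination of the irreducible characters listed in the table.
chi_6 tensor chi_6 = chi_4 (all other irreducibles have multiplicity 0).

Reasoning: The character of a tensor product is the pointwise product (chi_6 * chi_6)(C) = chi_6(C) * chi_6(C):
  {0}: (1)*(1), {1}: (-I)*(-I), {2}: (-1)*(-1), {3}: (I)*(I), {4}: (1)*(1), {5}: (-I)*(-I), {6}: (-1)*(-1), {7}: (I)*(I)
so (chi_6 * chi_6) takes values
  {0} -> 1, {1} -> -1, {2} -> 1, {3} -> -1, {4} -> 1, {5} -> -1, {6} -> 1, {7} -> -1.
Now take the inner product of this character with each irreducible chi from the table, <chi_6*chi_6, chi> = (1/8) sum_C |C| (chi_6*chi_6)(C) conj(chi(C)):
  <chi_6*chi_6, chi_0> = (1/8)[1*(1)*conj(1) + 1*(-1)*conj(1) + 1*(1)*conj(1) + 1*(-1)*conj(1) + 1*(1)*conj(1) + 1*(-1)*conj(1) + 1*(1)*conj(1) + 1*(-1)*conj(1)]
      = (1/8)[(1) + (-1) + (1) + (-1) + (1) + (-1) + (1) + (-1)] = 0/8 = 0
  <chi_6*chi_6, chi_1> = (1/8)[1*(1)*conj(1) + 1*(-1)*conj(exp(I*pi/4)) + 1*(1)*conj(I) + 1*(-1)*conj(exp(3*I*pi/4)) + 1*(1)*conj(-1) + 1*(-1)*conj(exp(-3*I*pi/4)) + 1*(1)*conj(-I) + 1*(-1)*conj(exp(-I*pi/4))]
      = (1/8)[(1) + (-exp(-I*pi/4)) + (-I) + (-exp(-3*I*pi/4)) + (-1) + (-exp(3*I*pi/4)) + (I) + (-exp(I*pi/4))] = 0/8 = 0
  <chi_6*chi_6, chi_2> = (1/8)[1*(1)*conj(1) + 1*(-1)*conj(I) + 1*(1)*conj(-1) + 1*(-1)*conj(-I) + 1*(1)*conj(1) + 1*(-1)*conj(I) + 1*(1)*conj(-1) + 1*(-1)*conj(-I)]
      = (1/8)[(1) + (I) + (-1) + (-I) + (1) + (I) + (-1) + (-I)] = 0/8 = 0
  <chi_6*chi_6, chi_3> = (1/8)[1*(1)*conj(1) + 1*(-1)*conj(exp(3*I*pi/4)) + 1*(1)*conj(-I) + 1*(-1)*conj(exp(I*pi/4)) + 1*(1)*conj(-1) + 1*(-1)*conj(exp(-I*pi/4)) + 1*(1)*conj(I) + 1*(-1)*conj(exp(-3*I*pi/4))]
      = (1/8)[(1) + (-exp(-3*I*pi/4)) + (I) + (-exp(-I*pi/4)) + (-1) + (-exp(I*pi/4)) + (-I) + (-exp(3*I*pi/4))] = 0/8 = 0
  <chi_6*chi_6, chi_4> = (1/8)[1*(1)*conj(1) + 1*(-1)*conj(-1) + 1*(1)*conj(1) + 1*(-1)*conj(-1) + 1*(1)*conj(1) + 1*(-1)*conj(-1) + 1*(1)*conj(1) + 1*(-1)*conj(-1)]
      = (1/8)[(1) + (1) + (1) + (1) + (1) + (1) + (1) + (1)] = 8/8 = 1
  <chi_6*chi_6, chi_5> = (1/8)[1*(1)*conj(1) + 1*(-1)*conj(exp(-3*I*pi/4)) + 1*(1)*conj(I) + 1*(-1)*conj(exp(-I*pi/4)) + 1*(1)*conj(-1) + 1*(-1)*conj(exp(I*pi/4)) + 1*(1)*conj(-I) + 1*(-1)*conj(exp(3*I*pi/4))]
      = (1/8)[(1) + (-exp(3*I*pi/4)) + (-I) + (-exp(I*pi/4)) + (-1) + (-exp(-I*pi/4)) + (I) + (-exp(-3*I*pi/4))] = 0/8 = 0
  <chi_6*chi_6, chi_6> = (1/8)[1*(1)*conj(1) + 1*(-1)*conj(-I) + 1*(1)*conj(-1) + 1*(-1)*conj(I) + 1*(1)*conj(1) + 1*(-1)*conj(-I) + 1*(1)*conj(-1) + 1*(-1)*conj(I)]
      = (1/8)[(1) + (-I) + (-1) + (I) + (1) + (-I) + (-1) + (I)] = 0/8 = 0
  <chi_6*chi_6, chi_7> = (1/8)[1*(1)*conj(1) + 1*(-1)*conj(exp(-I*pi/4)) + 1*(1)*conj(-I) + 1*(-1)*conj(exp(-3*I*pi/4)) + 1*(1)*conj(-1) + 1*(-1)*conj(exp(3*I*pi/4)) + 1*(1)*conj(I) + 1*(-1)*conj(exp(I*pi/4))]
      = (1/8)[(1) + (-exp(I*pi/4)) + (I) + (-exp(3*I*pi/4)) + (-1) + (-exp(-3*I*pi/4)) + (-I) + (-exp(-I*pi/4))] = 0/8 = 0
(Exp terms are combined using exp(i*s)*conj(exp(i*t)) = exp(i*(s-t)), and sums of them are collapsed using the identity that for every m > 1 the m distinct m-th roots of unity sum to 0, e.g. 1 + exp(2*I*pi/3) + exp(-2*I*pi/3) = 0.)
Hence the multiplicities are chi_4: 1. Dimension check: dim(chi_6)*dim(chi_6) = 1*1 = 1 and sum (mult * dim) = 1*1 = 1.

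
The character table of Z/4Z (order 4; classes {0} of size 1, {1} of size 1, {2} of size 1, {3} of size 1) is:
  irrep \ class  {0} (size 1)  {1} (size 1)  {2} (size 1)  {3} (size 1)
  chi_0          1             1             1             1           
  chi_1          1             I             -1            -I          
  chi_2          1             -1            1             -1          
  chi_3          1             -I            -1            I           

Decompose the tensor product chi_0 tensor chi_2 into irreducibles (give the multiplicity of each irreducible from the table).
chi_0 tensor chi_2 = chi_2 (all other irreducibles have multiplicity 0).

The character of a tensor product is the pointwise product (chi_0 * chi_2)(C) = chi_0(C) * chi_2(C):
  {0}: (1)*(1), {1}: (1)*(-1), {2}: (1)*(1), {3}: (1)*(-1)
so (chi_0 * chi_2) takes values
  {0} -> 1, {1} -> -1, {2} -> 1, {3} -> -1.
Now take the inner product of this character with each irreducible chi from the table, <chi_0*chi_2, chi> = (1/4) sum_C |C| (chi_0*chi_2)(C) conj(chi(C)):
  <chi_0*chi_2, chi_0> = (1/4)[1*(1)*conj(1) + 1*(-1)*conj(1) + 1*(1)*conj(1) + 1*(-1)*conj(1)]
      = (1/4)[(1) + (-1) + (1) + (-1)] = 0/4 = 0
  <chi_0*chi_2, chi_1> = (1/4)[1*(1)*conj(1) + 1*(-1)*conj(I) + 1*(1)*conj(-1) + 1*(-1)*conj(-I)]
      = (1/4)[(1) + (I) + (-1) + (-I)] = 0/4 = 0
  <chi_0*chi_2, chi_2> = (1/4)[1*(1)*conj(1) + 1*(-1)*conj(-1) + 1*(1)*conj(1) + 1*(-1)*conj(-1)]
      = (1/4)[(1) + (1) + (1) + (1)] = 4/4 = 1
  <chi_0*chi_2, chi_3> = (1/4)[1*(1)*conj(1) + 1*(-1)*conj(-I) + 1*(1)*conj(-1) + 1*(-1)*conj(I)]
      = (1/4)[(1) + (-I) + (-1) + (I)] = 0/4 = 0
(Exp terms are combined using exp(i*s)*conj(exp(i*t)) = exp(i*(s-t)), and sums of them are collapsed using the identity that for every m > 1 the m distinct m-th roots of unity sum to 0, e.g. 1 + exp(2*I*pi/3) + exp(-2*I*pi/3) = 0.)
Hence the multiplicities are chi_2: 1. Dimension check: dim(chi_0)*dim(chi_2) = 1*1 = 1 and sum (mult * dim) = 1*1 = 1.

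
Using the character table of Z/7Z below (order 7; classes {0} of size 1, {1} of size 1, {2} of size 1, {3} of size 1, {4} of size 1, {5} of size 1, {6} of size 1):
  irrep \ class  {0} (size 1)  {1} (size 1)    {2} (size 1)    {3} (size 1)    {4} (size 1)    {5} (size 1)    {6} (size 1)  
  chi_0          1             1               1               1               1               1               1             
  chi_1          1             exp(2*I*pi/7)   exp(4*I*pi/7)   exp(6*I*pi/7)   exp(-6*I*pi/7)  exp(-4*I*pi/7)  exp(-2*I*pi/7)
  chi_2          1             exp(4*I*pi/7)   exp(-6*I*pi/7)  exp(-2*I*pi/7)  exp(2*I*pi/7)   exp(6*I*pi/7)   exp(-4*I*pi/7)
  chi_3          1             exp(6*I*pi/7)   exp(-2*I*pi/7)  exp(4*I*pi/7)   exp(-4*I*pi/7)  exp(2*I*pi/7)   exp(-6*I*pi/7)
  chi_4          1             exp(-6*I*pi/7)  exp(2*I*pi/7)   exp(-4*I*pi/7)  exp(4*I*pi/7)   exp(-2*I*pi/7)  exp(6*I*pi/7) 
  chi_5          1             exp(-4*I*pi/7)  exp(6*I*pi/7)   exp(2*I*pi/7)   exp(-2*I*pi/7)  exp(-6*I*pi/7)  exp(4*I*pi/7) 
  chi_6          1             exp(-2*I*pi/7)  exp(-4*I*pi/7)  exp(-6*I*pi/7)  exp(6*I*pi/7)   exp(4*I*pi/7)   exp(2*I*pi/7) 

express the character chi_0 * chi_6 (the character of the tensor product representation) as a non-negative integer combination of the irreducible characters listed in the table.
chi_0 tensor chi_6 = chi_6 (all other irreducibles have multiplicity 0).

Working: The character of a tensor product is the pointwise product (chi_0 * chi_6)(C) = chi_0(C) * chi_6(C):
  {0}: (1)*(1), {1}: (1)*(exp(-2*I*pi/7)), {2}: (1)*(exp(-4*I*pi/7)), {3}: (1)*(exp(-6*I*pi/7)), {4}: (1)*(exp(6*I*pi/7)), {5}: (1)*(exp(4*I*pi/7)), {6}: (1)*(exp(2*I*pi/7))
so (chi_0 * chi_6) takes values
  {0} -> 1, {1} -> exp(-2*I*pi/7), {2} -> exp(-4*I*pi/7), {3} -> exp(-6*I*pi/7), {4} -> exp(6*I*pi/7), {5} -> exp(4*I*pi/7), {6} -> exp(2*I*pi/7).
Now take the inner product of this character with each irreducible chi from the table, <chi_0*chi_6, chi> = (1/7) sum_C |C| (chi_0*chi_6)(C) conj(chi(C)):
  <chi_0*chi_6, chi_0> = (1/7)[1*(1)*conj(1) + 1*(exp(-2*I*pi/7))*conj(1) + 1*(exp(-4*I*pi/7))*conj(1) + 1*(exp(-6*I*pi/7))*conj(1) + 1*(exp(6*I*pi/7))*conj(1) + 1*(exp(4*I*pi/7))*conj(1) + 1*(exp(2*I*pi/7))*conj(1)]
      = (1/7)[(1) + (exp(-2*I*pi/7)) + (exp(-4*I*pi/7)) + (exp(-6*I*pi/7)) + (exp(6*I*pi/7)) + (exp(4*I*pi/7)) + (exp(2*I*pi/7))] = 0/7 = 0
  <chi_0*chi_6, chi_1> = (1/7)[1*(1)*conj(1) + 1*(exp(-2*I*pi/7))*conj(exp(2*I*pi/7)) + 1*(exp(-4*I*pi/7))*conj(exp(4*I*pi/7)) + 1*(exp(-6*I*pi/7))*conj(exp(6*I*pi/7)) + 1*(exp(6*I*pi/7))*conj(exp(-6*I*pi/7)) + 1*(exp(4*I*pi/7))*conj(exp(-4*I*pi/7)) + 1*(exp(2*I*pi/7))*conj(exp(-2*I*pi/7))]
      = (1/7)[(1) + (exp(-4*I*pi/7)) + (exp(6*I*pi/7)) + (exp(2*I*pi/7)) + (exp(-2*I*pi/7)) + (exp(-6*I*pi/7)) + (exp(4*I*pi/7))] = 0/7 = 0
  <chi_0*chi_6, chi_2> = (1/7)[1*(1)*conj(1) + 1*(exp(-2*I*pi/7))*conj(exp(4*I*pi/7)) + 1*(exp(-4*I*pi/7))*conj(exp(-6*I*pi/7)) + 1*(exp(-6*I*pi/7))*conj(exp(-2*I*pi/7)) + 1*(exp(6*I*pi/7))*conj(exp(2*I*pi/7)) + 1*(exp(4*I*pi/7))*conj(exp(6*I*pi/7)) + 1*(exp(2*I*pi/7))*conj(exp(-4*I*pi/7))]
      = (1/7)[(1) + (exp(-6*I*pi/7)) + (exp(2*I*pi/7)) + (exp(-4*I*pi/7)) + (exp(4*I*pi/7)) + (exp(-2*I*pi/7)) + (exp(6*I*pi/7))] = 0/7 = 0
  <chi_0*chi_6, chi_3> = (1/7)[1*(1)*conj(1) + 1*(exp(-2*I*pi/7))*conj(exp(6*I*pi/7)) + 1*(exp(-4*I*pi/7))*conj(exp(-2*I*pi/7)) + 1*(exp(-6*I*pi/7))*conj(exp(4*I*pi/7)) + 1*(exp(6*I*pi/7))*conj(exp(-4*I*pi/7)) + 1*(exp(4*I*pi/7))*conj(exp(2*I*pi/7)) + 1*(exp(2*I*pi/7))*conj(exp(-6*I*pi/7))]
      = (1/7)[(1) + (exp(6*I*pi/7)) + (exp(-2*I*pi/7)) + (exp(4*I*pi/7)) + (exp(-4*I*pi/7)) + (exp(2*I*pi/7)) + (exp(-6*I*pi/7))] = 0/7 = 0
  <chi_0*chi_6, chi_4> = (1/7)[1*(1)*conj(1) + 1*(exp(-2*I*pi/7))*conj(exp(-6*I*pi/7)) + 1*(exp(-4*I*pi/7))*conj(exp(2*I*pi/7)) + 1*(exp(-6*I*pi/7))*conj(exp(-4*I*pi/7)) + 1*(exp(6*I*pi/7))*conj(exp(4*I*pi/7)) + 1*(exp(4*I*pi/7))*conj(exp(-2*I*pi/7)) + 1*(exp(2*I*pi/7))*conj(exp(6*I*pi/7))]
      = (1/7)[(1) + (exp(4*I*pi/7)) + (exp(-6*I*pi/7)) + (exp(-2*I*pi/7)) + (exp(2*I*pi/7)) + (exp(6*I*pi/7)) + (exp(-4*I*pi/7))] = 0/7 = 0
  <chi_0*chi_6, chi_5> = (1/7)[1*(1)*conj(1) + 1*(exp(-2*I*pi/7))*conj(exp(-4*I*pi/7)) + 1*(exp(-4*I*pi/7))*conj(exp(6*I*pi/7)) + 1*(exp(-6*I*pi/7))*conj(exp(2*I*pi/7)) + 1*(exp(6*I*pi/7))*conj(exp(-2*I*pi/7)) + 1*(exp(4*I*pi/7))*conj(exp(-6*I*pi/7)) + 1*(exp(2*I*pi/7))*conj(exp(4*I*pi/7))]
      = (1/7)[(1) + (exp(2*I*pi/7)) + (exp(4*I*pi/7)) + (exp(6*I*pi/7)) + (exp(-6*I*pi/7)) + (exp(-4*I*pi/7)) + (exp(-2*I*pi/7))] = 0/7 = 0
  <chi_0*chi_6, chi_6> = (1/7)[1*(1)*conj(1) + 1*(exp(-2*I*pi/7))*conj(exp(-2*I*pi/7)) + 1*(exp(-4*I*pi/7))*conj(exp(-4*I*pi/7)) + 1*(exp(-6*I*pi/7))*conj(exp(-6*I*pi/7)) + 1*(exp(6*I*pi/7))*conj(exp(6*I*pi/7)) + 1*(exp(4*I*pi/7))*conj(exp(4*I*pi/7)) + 1*(exp(2*I*pi/7))*conj(exp(2*I*pi/7))]
      = (1/7)[(1) + (1) + (1) + (1) + (1) + (1) + (1)] = 7/7 = 1
(Exp terms are combined using exp(i*s)*conj(exp(i*t)) = exp(i*(s-t)), and sums of them are collapsed using the identity that for every m > 1 the m distinct m-th roots of unity sum to 0, e.g. 1 + exp(2*I*pi/3) + exp(-2*I*pi/3) = 0.)
Hence the multiplicities are chi_6: 1. Dimension check: dim(chi_0)*dim(chi_6) = 1*1 = 1 and sum (mult * dim) = 1*1 = 1.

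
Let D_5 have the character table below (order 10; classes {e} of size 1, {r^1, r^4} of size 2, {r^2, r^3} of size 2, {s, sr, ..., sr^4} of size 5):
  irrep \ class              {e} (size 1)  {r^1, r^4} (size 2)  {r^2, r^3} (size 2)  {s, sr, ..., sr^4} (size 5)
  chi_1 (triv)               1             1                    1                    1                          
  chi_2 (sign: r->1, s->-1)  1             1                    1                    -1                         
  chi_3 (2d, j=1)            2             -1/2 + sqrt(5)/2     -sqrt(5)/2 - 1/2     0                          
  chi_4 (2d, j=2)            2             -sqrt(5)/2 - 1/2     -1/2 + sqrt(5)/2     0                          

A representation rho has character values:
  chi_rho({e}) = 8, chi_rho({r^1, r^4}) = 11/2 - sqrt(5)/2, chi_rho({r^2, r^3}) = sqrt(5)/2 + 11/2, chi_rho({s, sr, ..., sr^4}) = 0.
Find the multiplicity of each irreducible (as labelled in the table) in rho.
Multiplicities: chi_1: 3, chi_2: 3, chi_3: 0, chi_4: 1.

Solution. Use <chi_rho, chi> = (1/|G|) sum_C |C| * chi_rho(C) * conj(chi(C)) with |G| = 10 for each irreducible chi in the table:
  <chi_rho, chi_1> = (1/10)[1*(8)*conj(1) + 2*(11/2 - sqrt(5)/2)*conj(1) + 2*(sqrt(5)/2 + 11/2)*conj(1) + 5*(0)*conj(1)]
      = (1/10)[(8) + (11 - sqrt(5)) + (sqrt(5) + 11) + (0)] = 30/10 = 3
  <chi_rho, chi_2> = (1/10)[1*(8)*conj(1) + 2*(11/2 - sqrt(5)/2)*conj(1) + 2*(sqrt(5)/2 + 11/2)*conj(1) + 5*(0)*conj(-1)]
      = (1/10)[(8) + (11 - sqrt(5)) + (sqrt(5) + 11) + (0)] = 30/10 = 3
  <chi_rho, chi_3> = (1/10)[1*(8)*conj(2) + 2*(11/2 - sqrt(5)/2)*conj(-1/2 + sqrt(5)/2) + 2*(sqrt(5)/2 + 11/2)*conj(-sqrt(5)/2 - 1/2) + 5*(0)*conj(0)]
      = (1/10)[(16) + (-8 + 6*sqrt(5)) + (-6*sqrt(5) - 8) + (0)] = 0/10 = 0
  <chi_rho, chi_4> = (1/10)[1*(8)*conj(2) + 2*(11/2 - sqrt(5)/2)*conj(-sqrt(5)/2 - 1/2) + 2*(sqrt(5)/2 + 11/2)*conj(-1/2 + sqrt(5)/2) + 5*(0)*conj(0)]
      = (1/10)[(16) + (-5*sqrt(5) - 3) + (-3 + 5*sqrt(5)) + (0)] = 10/10 = 1
Dimension check: dim(rho) = sum (mult * dim) = 3*1 + 3*1 + 0*2 + 1*2 = 8 = chi_rho(e) = 8.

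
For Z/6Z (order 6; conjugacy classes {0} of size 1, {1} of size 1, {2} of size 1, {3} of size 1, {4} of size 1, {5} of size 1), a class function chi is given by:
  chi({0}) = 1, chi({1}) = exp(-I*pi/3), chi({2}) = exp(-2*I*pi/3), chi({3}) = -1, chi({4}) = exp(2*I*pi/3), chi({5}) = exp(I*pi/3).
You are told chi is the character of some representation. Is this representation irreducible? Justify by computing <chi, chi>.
Irreducible: <chi, chi> = 1.

Reasoning: <chi, chi> = (1/|G|) sum_C |C| * |chi(C)|^2 = (1/6)[1*|1|^2 + 1*|exp(-I*pi/3)|^2 + 1*|exp(-2*I*pi/3)|^2 + 1*|-1|^2 + 1*|exp(2*I*pi/3)|^2 + 1*|exp(I*pi/3)|^2]
  = (1/6)[(1) + (1) + (1) + (1) + (1) + (1)] = 6/6 = 1.
(Exp terms are combined using exp(i*s)*conj(exp(i*t)) = exp(i*(s-t)), and sums of them are collapsed using the identity that for every m > 1 the m distinct m-th roots of unity sum to 0, e.g. 1 + exp(2*I*pi/3) + exp(-2*I*pi/3) = 0.)
A character is irreducible iff <chi, chi> = 1, so this representation is irreducible.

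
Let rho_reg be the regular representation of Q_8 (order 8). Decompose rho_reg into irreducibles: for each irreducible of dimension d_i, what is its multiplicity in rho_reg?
Each irreducible V_i of dimension d_i appears with multiplicity d_i, i.e. rho_reg = (direct sum over all irreducibles V_i) d_i V_i. The irreducible dimensions for Q_8 are 1, 1, 1, 1, 2: 4 irreducibles of dimension 1, each with multiplicity 1; 1 irreducible of dimension 2, with multiplicity 2. Total dimension 4*1*1 + 1*2*2 = 8 = |G|.

Solution. General theorem: in the regular representation of a finite group G, each irreducible appears with multiplicity equal to its dimension. Check: dim(rho_reg) = sum d_i^2 = 1 + 1 + 1 + 1 + 4 = 8 = |G|.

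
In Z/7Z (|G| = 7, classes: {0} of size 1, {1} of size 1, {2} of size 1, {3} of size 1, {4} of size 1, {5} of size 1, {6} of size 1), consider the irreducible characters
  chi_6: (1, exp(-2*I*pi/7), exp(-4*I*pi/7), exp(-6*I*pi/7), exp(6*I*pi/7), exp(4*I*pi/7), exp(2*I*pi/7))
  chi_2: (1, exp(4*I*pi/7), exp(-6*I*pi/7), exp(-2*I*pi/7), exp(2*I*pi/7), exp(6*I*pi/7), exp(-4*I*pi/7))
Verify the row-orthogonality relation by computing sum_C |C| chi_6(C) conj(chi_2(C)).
Sum = 0; so <chi_6, chi_2> = 0 (distinct irreducibles are orthogonal).

Compute term by term over conjugacy classes (|C| * chi_6(C) * conj(chi_2(C))):
  1*(1)*conj(1) + 1*(exp(-2*I*pi/7))*conj(exp(4*I*pi/7)) + 1*(exp(-4*I*pi/7))*conj(exp(-6*I*pi/7)) + 1*(exp(-6*I*pi/7))*conj(exp(-2*I*pi/7)) + 1*(exp(6*I*pi/7))*conj(exp(2*I*pi/7)) + 1*(exp(4*I*pi/7))*conj(exp(6*I*pi/7)) + 1*(exp(2*I*pi/7))*conj(exp(-4*I*pi/7))
  = (1) + (exp(-6*I*pi/7)) + (exp(2*I*pi/7)) + (exp(-4*I*pi/7)) + (exp(4*I*pi/7)) + (exp(-2*I*pi/7)) + (exp(6*I*pi/7))
  = 0.
(Exp terms are combined using exp(i*s)*conj(exp(i*t)) = exp(i*(s-t)), and sums of them are collapsed using the identity that for every m > 1 the m distinct m-th roots of unity sum to 0, e.g. 1 + exp(2*I*pi/3) + exp(-2*I*pi/3) = 0.)
Dividing by |G| = 7 gives 0/7 = 0, matching the row-orthogonality relation <chi_6, chi_2> = [chi_6 = chi_2].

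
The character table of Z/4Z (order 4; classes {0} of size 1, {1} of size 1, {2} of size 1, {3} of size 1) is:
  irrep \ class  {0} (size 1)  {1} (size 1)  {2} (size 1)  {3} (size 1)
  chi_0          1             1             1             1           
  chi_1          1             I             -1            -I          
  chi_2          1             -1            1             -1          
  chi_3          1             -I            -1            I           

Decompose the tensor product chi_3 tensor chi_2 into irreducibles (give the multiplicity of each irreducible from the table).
chi_3 tensor chi_2 = chi_1 (all other irreducibles have multiplicity 0).

Proof sketch: The character of a tensor product is the pointwise product (chi_3 * chi_2)(C) = chi_3(C) * chi_2(C):
  {0}: (1)*(1), {1}: (-I)*(-1), {2}: (-1)*(1), {3}: (I)*(-1)
so (chi_3 * chi_2) takes values
  {0} -> 1, {1} -> I, {2} -> -1, {3} -> -I.
Now take the inner product of this character with each irreducible chi from the table, <chi_3*chi_2, chi> = (1/4) sum_C |C| (chi_3*chi_2)(C) conj(chi(C)):
  <chi_3*chi_2, chi_0> = (1/4)[1*(1)*conj(1) + 1*(I)*conj(1) + 1*(-1)*conj(1) + 1*(-I)*conj(1)]
      = (1/4)[(1) + (I) + (-1) + (-I)] = 0/4 = 0
  <chi_3*chi_2, chi_1> = (1/4)[1*(1)*conj(1) + 1*(I)*conj(I) + 1*(-1)*conj(-1) + 1*(-I)*conj(-I)]
      = (1/4)[(1) + (1) + (1) + (1)] = 4/4 = 1
  <chi_3*chi_2, chi_2> = (1/4)[1*(1)*conj(1) + 1*(I)*conj(-1) + 1*(-1)*conj(1) + 1*(-I)*conj(-1)]
      = (1/4)[(1) + (-I) + (-1) + (I)] = 0/4 = 0
  <chi_3*chi_2, chi_3> = (1/4)[1*(1)*conj(1) + 1*(I)*conj(-I) + 1*(-1)*conj(-1) + 1*(-I)*conj(I)]
      = (1/4)[(1) + (-1) + (1) + (-1)] = 0/4 = 0
(Exp terms are combined using exp(i*s)*conj(exp(i*t)) = exp(i*(s-t)), and sums of them are collapsed using the identity that for every m > 1 the m distinct m-th roots of unity sum to 0, e.g. 1 + exp(2*I*pi/3) + exp(-2*I*pi/3) = 0.)
Hence the multiplicities are chi_1: 1. Dimension check: dim(chi_3)*dim(chi_2) = 1*1 = 1 and sum (mult * dim) = 1*1 = 1.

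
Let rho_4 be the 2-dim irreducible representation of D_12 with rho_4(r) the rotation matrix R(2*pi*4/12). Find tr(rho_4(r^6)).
chi_{rho_4}(r^6) = 2*cos(2*pi*4*6/12) = 2

Proof sketch: rho_4(r^6) is rotation by angle 2*pi*4*6/12, whose trace is 2*cos(2*pi*4*6/12) = 2.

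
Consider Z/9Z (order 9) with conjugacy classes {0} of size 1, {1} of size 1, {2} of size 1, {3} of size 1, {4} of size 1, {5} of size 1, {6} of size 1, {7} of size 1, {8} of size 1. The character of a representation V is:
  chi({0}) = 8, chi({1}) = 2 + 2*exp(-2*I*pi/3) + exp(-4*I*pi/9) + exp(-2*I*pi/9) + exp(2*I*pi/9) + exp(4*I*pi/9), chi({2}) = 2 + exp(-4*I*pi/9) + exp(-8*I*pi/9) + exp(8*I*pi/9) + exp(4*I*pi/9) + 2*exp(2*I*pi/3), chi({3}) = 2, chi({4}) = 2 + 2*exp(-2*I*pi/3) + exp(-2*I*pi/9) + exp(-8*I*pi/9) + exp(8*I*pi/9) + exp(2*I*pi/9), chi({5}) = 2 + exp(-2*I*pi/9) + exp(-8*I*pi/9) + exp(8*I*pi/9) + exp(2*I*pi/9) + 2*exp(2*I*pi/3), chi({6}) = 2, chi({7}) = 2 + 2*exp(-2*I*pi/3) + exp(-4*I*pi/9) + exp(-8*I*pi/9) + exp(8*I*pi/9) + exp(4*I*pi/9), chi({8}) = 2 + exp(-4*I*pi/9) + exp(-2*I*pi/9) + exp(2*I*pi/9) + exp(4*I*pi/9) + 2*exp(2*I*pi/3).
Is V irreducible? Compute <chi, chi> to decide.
Not irreducible (reducible): <chi, chi> = 12 > 1.

<chi, chi> = (1/|G|) sum_C |C| * |chi(C)|^2 = (1/9)[1*|8|^2 + 1*|2 + 2*exp(-2*I*pi/3) + exp(-4*I*pi/9) + exp(-2*I*pi/9) + exp(2*I*pi/9) + exp(4*I*pi/9)|^2 + 1*|2 + exp(-4*I*pi/9) + exp(-8*I*pi/9) + exp(8*I*pi/9) + exp(4*I*pi/9) + 2*exp(2*I*pi/3)|^2 + 1*|2|^2 + 1*|2 + 2*exp(-2*I*pi/3) + exp(-2*I*pi/9) + exp(-8*I*pi/9) + exp(8*I*pi/9) + exp(2*I*pi/9)|^2 + 1*|2 + exp(-2*I*pi/9) + exp(-8*I*pi/9) + exp(8*I*pi/9) + exp(2*I*pi/9) + 2*exp(2*I*pi/3)|^2 + 1*|2|^2 + 1*|2 + 2*exp(-2*I*pi/3) + exp(-4*I*pi/9) + exp(-8*I*pi/9) + exp(8*I*pi/9) + exp(4*I*pi/9)|^2 + 1*|2 + exp(-4*I*pi/9) + exp(-2*I*pi/9) + exp(2*I*pi/9) + exp(4*I*pi/9) + 2*exp(2*I*pi/3)|^2]
  = (1/9)[(64) + (12 + 7*exp(-4*I*pi/9) + 6*exp(-2*I*pi/3) + 8*exp(-2*I*pi/9) + 5*exp(-8*I*pi/9) + 5*exp(8*I*pi/9) + 8*exp(2*I*pi/9) + 6*exp(2*I*pi/3) + 7*exp(4*I*pi/9)) + (12 + 8*exp(-4*I*pi/9) + 6*exp(-2*I*pi/3) + 5*exp(-2*I*pi/9) + 7*exp(-8*I*pi/9) + 7*exp(8*I*pi/9) + 5*exp(2*I*pi/9) + 6*exp(2*I*pi/3) + 8*exp(4*I*pi/9)) + (4) + (12 + 6*exp(-2*I*pi/3) + 5*exp(-4*I*pi/9) + 7*exp(-2*I*pi/9) + 8*exp(-8*I*pi/9) + 8*exp(8*I*pi/9) + 7*exp(2*I*pi/9) + 5*exp(4*I*pi/9) + 6*exp(2*I*pi/3)) + (12 + 6*exp(-2*I*pi/3) + 5*exp(-4*I*pi/9) + 7*exp(-2*I*pi/9) + 8*exp(-8*I*pi/9) + 8*exp(8*I*pi/9) + 7*exp(2*I*pi/9) + 5*exp(4*I*pi/9) + 6*exp(2*I*pi/3)) + (4) + (12 + 8*exp(-4*I*pi/9) + 6*exp(-2*I*pi/3) + 5*exp(-2*I*pi/9) + 7*exp(-8*I*pi/9) + 7*exp(8*I*pi/9) + 5*exp(2*I*pi/9) + 6*exp(2*I*pi/3) + 8*exp(4*I*pi/9)) + (12 + 7*exp(-4*I*pi/9) + 6*exp(-2*I*pi/3) + 8*exp(-2*I*pi/9) + 5*exp(-8*I*pi/9) + 5*exp(8*I*pi/9) + 8*exp(2*I*pi/9) + 6*exp(2*I*pi/3) + 7*exp(4*I*pi/9))] = 108/9 = 12.
(Exp terms are combined using exp(i*s)*conj(exp(i*t)) = exp(i*(s-t)), and sums of them are collapsed using the identity that for every m > 1 the m distinct m-th roots of unity sum to 0, e.g. 1 + exp(2*I*pi/3) + exp(-2*I*pi/3) = 0.)
A character is irreducible iff <chi, chi> = 1, so this representation is reducible.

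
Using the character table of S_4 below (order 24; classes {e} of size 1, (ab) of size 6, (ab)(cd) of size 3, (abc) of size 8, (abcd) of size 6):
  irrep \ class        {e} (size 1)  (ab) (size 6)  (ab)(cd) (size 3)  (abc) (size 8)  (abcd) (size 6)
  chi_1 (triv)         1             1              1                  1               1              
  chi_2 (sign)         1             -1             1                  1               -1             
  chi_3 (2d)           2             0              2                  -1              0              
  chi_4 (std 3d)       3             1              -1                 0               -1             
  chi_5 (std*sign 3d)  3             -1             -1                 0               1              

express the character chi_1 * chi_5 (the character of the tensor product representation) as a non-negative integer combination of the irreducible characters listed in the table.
chi_1 tensor chi_5 = chi_5 (all other irreducibles have multiplicity 0).

Explanation: The character of a tensor product is the pointwise product (chi_1 * chi_5)(C) = chi_1(C) * chi_5(C):
  {e}: (1)*(3), (ab): (1)*(-1), (ab)(cd): (1)*(-1), (abc): (1)*(0), (abcd): (1)*(1)
so (chi_1 * chi_5) takes values
  {e} -> 3, (ab) -> -1, (ab)(cd) -> -1, (abc) -> 0, (abcd) -> 1.
Now take the inner product of this character with each irreducible chi from the table, <chi_1*chi_5, chi> = (1/24) sum_C |C| (chi_1*chi_5)(C) conj(chi(C)):
  <chi_1*chi_5, chi_1> = (1/24)[1*(3)*conj(1) + 6*(-1)*conj(1) + 3*(-1)*conj(1) + 8*(0)*conj(1) + 6*(1)*conj(1)]
      = (1/24)[(3) + (-6) + (-3) + (0) + (6)] = 0/24 = 0
  <chi_1*chi_5, chi_2> = (1/24)[1*(3)*conj(1) + 6*(-1)*conj(-1) + 3*(-1)*conj(1) + 8*(0)*conj(1) + 6*(1)*conj(-1)]
      = (1/24)[(3) + (6) + (-3) + (0) + (-6)] = 0/24 = 0
  <chi_1*chi_5, chi_3> = (1/24)[1*(3)*conj(2) + 6*(-1)*conj(0) + 3*(-1)*conj(2) + 8*(0)*conj(-1) + 6*(1)*conj(0)]
      = (1/24)[(6) + (0) + (-6) + (0) + (0)] = 0/24 = 0
  <chi_1*chi_5, chi_4> = (1/24)[1*(3)*conj(3) + 6*(-1)*conj(1) + 3*(-1)*conj(-1) + 8*(0)*conj(0) + 6*(1)*conj(-1)]
      = (1/24)[(9) + (-6) + (3) + (0) + (-6)] = 0/24 = 0
  <chi_1*chi_5, chi_5> = (1/24)[1*(3)*conj(3) + 6*(-1)*conj(-1) + 3*(-1)*conj(-1) + 8*(0)*conj(0) + 6*(1)*conj(1)]
      = (1/24)[(9) + (6) + (3) + (0) + (6)] = 24/24 = 1
Hence the multiplicities are chi_5: 1. Dimension check: dim(chi_1)*dim(chi_5) = 1*3 = 3 and sum (mult * dim) = 1*3 = 3.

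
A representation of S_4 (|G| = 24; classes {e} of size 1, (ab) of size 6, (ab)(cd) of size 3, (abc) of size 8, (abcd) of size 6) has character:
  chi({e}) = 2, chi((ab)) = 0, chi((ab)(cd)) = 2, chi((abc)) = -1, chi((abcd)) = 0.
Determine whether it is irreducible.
Irreducible: <chi, chi> = 1.

Details: <chi, chi> = (1/|G|) sum_C |C| * |chi(C)|^2 = (1/24)[1*|2|^2 + 6*|0|^2 + 3*|2|^2 + 8*|-1|^2 + 6*|0|^2]
  = (1/24)[(4) + (0) + (12) + (8) + (0)] = 24/24 = 1.
A character is irreducible iff <chi, chi> = 1, so this representation is irreducible.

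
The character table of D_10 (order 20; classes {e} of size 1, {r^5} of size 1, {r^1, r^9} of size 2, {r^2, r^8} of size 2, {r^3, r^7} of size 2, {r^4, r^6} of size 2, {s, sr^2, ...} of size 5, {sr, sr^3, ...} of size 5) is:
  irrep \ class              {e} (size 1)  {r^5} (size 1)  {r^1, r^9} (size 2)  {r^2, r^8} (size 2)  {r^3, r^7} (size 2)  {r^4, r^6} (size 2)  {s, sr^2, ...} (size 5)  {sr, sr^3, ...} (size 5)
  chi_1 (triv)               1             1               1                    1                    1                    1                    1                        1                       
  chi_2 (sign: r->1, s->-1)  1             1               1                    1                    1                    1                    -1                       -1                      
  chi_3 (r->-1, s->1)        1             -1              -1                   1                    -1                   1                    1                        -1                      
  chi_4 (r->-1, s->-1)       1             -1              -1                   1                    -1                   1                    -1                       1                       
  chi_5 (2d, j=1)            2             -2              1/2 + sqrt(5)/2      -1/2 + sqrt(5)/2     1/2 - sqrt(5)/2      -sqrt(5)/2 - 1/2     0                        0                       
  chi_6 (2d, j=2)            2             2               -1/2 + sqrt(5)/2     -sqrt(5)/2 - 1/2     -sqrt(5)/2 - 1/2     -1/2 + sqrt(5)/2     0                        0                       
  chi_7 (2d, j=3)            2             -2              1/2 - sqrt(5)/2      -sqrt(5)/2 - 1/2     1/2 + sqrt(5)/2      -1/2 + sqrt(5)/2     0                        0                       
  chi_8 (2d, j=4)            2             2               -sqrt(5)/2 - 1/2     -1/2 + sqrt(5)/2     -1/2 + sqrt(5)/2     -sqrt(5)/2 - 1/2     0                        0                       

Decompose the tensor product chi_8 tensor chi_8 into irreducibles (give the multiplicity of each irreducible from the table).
chi_8 tensor chi_8 = chi_1 + chi_2 + chi_6 (all other irreducibles have multiplicity 0).

Proof sketch: The character of a tensor product is the pointwise product (chi_8 * chi_8)(C) = chi_8(C) * chi_8(C):
  {e}: (2)*(2), {r^5}: (2)*(2), {r^1, r^9}: (-sqrt(5)/2 - 1/2)*(-sqrt(5)/2 - 1/2), {r^2, r^8}: (-1/2 + sqrt(5)/2)*(-1/2 + sqrt(5)/2), {r^3, r^7}: (-1/2 + sqrt(5)/2)*(-1/2 + sqrt(5)/2), {r^4, r^6}: (-sqrt(5)/2 - 1/2)*(-sqrt(5)/2 - 1/2), {s, sr^2, ...}: (0)*(0), {sr, sr^3, ...}: (0)*(0)
so (chi_8 * chi_8) takes values
  {e} -> 4, {r^5} -> 4, {r^1, r^9} -> sqrt(5)/2 + 3/2, {r^2, r^8} -> 3/2 - sqrt(5)/2, {r^3, r^7} -> 3/2 - sqrt(5)/2, {r^4, r^6} -> sqrt(5)/2 + 3/2, {s, sr^2, ...} -> 0, {sr, sr^3, ...} -> 0.
Now take the inner product of this character with each irreducible chi from the table, <chi_8*chi_8, chi> = (1/20) sum_C |C| (chi_8*chi_8)(C) conj(chi(C)):
  <chi_8*chi_8, chi_1> = (1/20)[1*(4)*conj(1) + 1*(4)*conj(1) + 2*(sqrt(5)/2 + 3/2)*conj(1) + 2*(3/2 - sqrt(5)/2)*conj(1) + 2*(3/2 - sqrt(5)/2)*conj(1) + 2*(sqrt(5)/2 + 3/2)*conj(1) + 5*(0)*conj(1) + 5*(0)*conj(1)]
      = (1/20)[(4) + (4) + (sqrt(5) + 3) + (3 - sqrt(5)) + (3 - sqrt(5)) + (sqrt(5) + 3) + (0) + (0)] = 20/20 = 1
  <chi_8*chi_8, chi_2> = (1/20)[1*(4)*conj(1) + 1*(4)*conj(1) + 2*(sqrt(5)/2 + 3/2)*conj(1) + 2*(3/2 - sqrt(5)/2)*conj(1) + 2*(3/2 - sqrt(5)/2)*conj(1) + 2*(sqrt(5)/2 + 3/2)*conj(1) + 5*(0)*conj(-1) + 5*(0)*conj(-1)]
      = (1/20)[(4) + (4) + (sqrt(5) + 3) + (3 - sqrt(5)) + (3 - sqrt(5)) + (sqrt(5) + 3) + (0) + (0)] = 20/20 = 1
  <chi_8*chi_8, chi_3> = (1/20)[1*(4)*conj(1) + 1*(4)*conj(-1) + 2*(sqrt(5)/2 + 3/2)*conj(-1) + 2*(3/2 - sqrt(5)/2)*conj(1) + 2*(3/2 - sqrt(5)/2)*conj(-1) + 2*(sqrt(5)/2 + 3/2)*conj(1) + 5*(0)*conj(1) + 5*(0)*conj(-1)]
      = (1/20)[(4) + (-4) + (-3 - sqrt(5)) + (3 - sqrt(5)) + (-3 + sqrt(5)) + (sqrt(5) + 3) + (0) + (0)] = 0/20 = 0
  <chi_8*chi_8, chi_4> = (1/20)[1*(4)*conj(1) + 1*(4)*conj(-1) + 2*(sqrt(5)/2 + 3/2)*conj(-1) + 2*(3/2 - sqrt(5)/2)*conj(1) + 2*(3/2 - sqrt(5)/2)*conj(-1) + 2*(sqrt(5)/2 + 3/2)*conj(1) + 5*(0)*conj(-1) + 5*(0)*conj(1)]
      = (1/20)[(4) + (-4) + (-3 - sqrt(5)) + (3 - sqrt(5)) + (-3 + sqrt(5)) + (sqrt(5) + 3) + (0) + (0)] = 0/20 = 0
  <chi_8*chi_8, chi_5> = (1/20)[1*(4)*conj(2) + 1*(4)*conj(-2) + 2*(sqrt(5)/2 + 3/2)*conj(1/2 + sqrt(5)/2) + 2*(3/2 - sqrt(5)/2)*conj(-1/2 + sqrt(5)/2) + 2*(3/2 - sqrt(5)/2)*conj(1/2 - sqrt(5)/2) + 2*(sqrt(5)/2 + 3/2)*conj(-sqrt(5)/2 - 1/2) + 5*(0)*conj(0) + 5*(0)*conj(0)]
      = (1/20)[(8) + (-8) + (4 + 2*sqrt(5)) + (-4 + 2*sqrt(5)) + (4 - 2*sqrt(5)) + (-2*sqrt(5) - 4) + (0) + (0)] = 0/20 = 0
  <chi_8*chi_8, chi_6> = (1/20)[1*(4)*conj(2) + 1*(4)*conj(2) + 2*(sqrt(5)/2 + 3/2)*conj(-1/2 + sqrt(5)/2) + 2*(3/2 - sqrt(5)/2)*conj(-sqrt(5)/2 - 1/2) + 2*(3/2 - sqrt(5)/2)*conj(-sqrt(5)/2 - 1/2) + 2*(sqrt(5)/2 + 3/2)*conj(-1/2 + sqrt(5)/2) + 5*(0)*conj(0) + 5*(0)*conj(0)]
      = (1/20)[(8) + (8) + (1 + sqrt(5)) + (1 - sqrt(5)) + (1 - sqrt(5)) + (1 + sqrt(5)) + (0) + (0)] = 20/20 = 1
  <chi_8*chi_8, chi_7> = (1/20)[1*(4)*conj(2) + 1*(4)*conj(-2) + 2*(sqrt(5)/2 + 3/2)*conj(1/2 - sqrt(5)/2) + 2*(3/2 - sqrt(5)/2)*conj(-sqrt(5)/2 - 1/2) + 2*(3/2 - sqrt(5)/2)*conj(1/2 + sqrt(5)/2) + 2*(sqrt(5)/2 + 3/2)*conj(-1/2 + sqrt(5)/2) + 5*(0)*conj(0) + 5*(0)*conj(0)]
      = (1/20)[(8) + (-8) + (-sqrt(5) - 1) + (1 - sqrt(5)) + (-1 + sqrt(5)) + (1 + sqrt(5)) + (0) + (0)] = 0/20 = 0
  <chi_8*chi_8, chi_8> = (1/20)[1*(4)*conj(2) + 1*(4)*conj(2) + 2*(sqrt(5)/2 + 3/2)*conj(-sqrt(5)/2 - 1/2) + 2*(3/2 - sqrt(5)/2)*conj(-1/2 + sqrt(5)/2) + 2*(3/2 - sqrt(5)/2)*conj(-1/2 + sqrt(5)/2) + 2*(sqrt(5)/2 + 3/2)*conj(-sqrt(5)/2 - 1/2) + 5*(0)*conj(0) + 5*(0)*conj(0)]
      = (1/20)[(8) + (8) + (-2*sqrt(5) - 4) + (-4 + 2*sqrt(5)) + (-4 + 2*sqrt(5)) + (-2*sqrt(5) - 4) + (0) + (0)] = 0/20 = 0
Hence the multiplicities are chi_1: 1, chi_2: 1, chi_6: 1. Dimension check: dim(chi_8)*dim(chi_8) = 2*2 = 4 and sum (mult * dim) = 1*1 + 1*1 + 1*2 = 4.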